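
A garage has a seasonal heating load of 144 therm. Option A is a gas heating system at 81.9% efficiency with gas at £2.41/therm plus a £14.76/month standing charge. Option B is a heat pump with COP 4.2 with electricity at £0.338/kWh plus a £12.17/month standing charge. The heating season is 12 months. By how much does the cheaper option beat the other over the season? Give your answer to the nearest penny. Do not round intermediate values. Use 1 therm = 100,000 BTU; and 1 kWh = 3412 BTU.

£115.17

Heat load = 144 therm × 100,000 = 14,400,000 BTU
Gas: input = 14,400,000 / 0.819 = 17,582,418 BTU = 175.8 therm → 175.8 × £2.41 = £423.74; + 12 × £14.76 standing = £600.86
Heat pump: 14,400,000 BTU / 3412 = 4,220 kWh heat; / 4.2 = 1,005 kWh in → × £0.338 = £339.64; + 12 × £12.17 standing = £485.68
Difference = |£600.86 − £485.68| = £115.17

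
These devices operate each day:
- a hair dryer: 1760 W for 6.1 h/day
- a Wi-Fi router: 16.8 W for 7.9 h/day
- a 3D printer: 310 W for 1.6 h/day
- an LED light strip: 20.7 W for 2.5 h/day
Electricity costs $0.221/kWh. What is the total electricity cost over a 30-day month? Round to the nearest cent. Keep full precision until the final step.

$75.69

hair dryer: 1760 W × 6.1 h × 30 d = 322,080 Wh = 322.1 kWh
Wi-Fi router: 16.8 W × 7.9 h × 30 d = 3,982 Wh = 3.982 kWh
3D printer: 310 W × 1.6 h × 30 d = 14,880 Wh = 14.88 kWh
LED light strip: 20.7 W × 2.5 h × 30 d = 1,552 Wh = 1.552 kWh
Total energy = 322.1 + 3.982 + 14.88 + 1.552 = 342.5 kWh
Cost = 342.5 kWh × $0.221 = $75.69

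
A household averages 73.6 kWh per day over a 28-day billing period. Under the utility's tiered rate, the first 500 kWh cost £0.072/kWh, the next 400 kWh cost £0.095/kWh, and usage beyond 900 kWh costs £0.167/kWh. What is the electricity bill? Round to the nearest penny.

£267.85

Usage = 73.6 kWh/day × 28 days = 2060.8 kWh
First 500 kWh × £0.072 = £36.00
Next 400 kWh × £0.095 = £38.00
Remaining 1160.8 kWh × £0.167 = £193.85
Total = £267.85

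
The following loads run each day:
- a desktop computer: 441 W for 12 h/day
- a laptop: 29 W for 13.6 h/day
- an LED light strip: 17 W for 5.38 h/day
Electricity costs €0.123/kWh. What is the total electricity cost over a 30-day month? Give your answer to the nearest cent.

€21.32

desktop computer: 441 W × 12 h × 30 d = 158,760 Wh = 158.8 kWh
laptop: 29 W × 13.6 h × 30 d = 11,832 Wh = 11.83 kWh
LED light strip: 17 W × 5.38 h × 30 d = 2,744 Wh = 2.744 kWh
Total energy = 158.8 + 11.83 + 2.744 = 173.3 kWh
Cost = 173.3 kWh × €0.123 = €21.32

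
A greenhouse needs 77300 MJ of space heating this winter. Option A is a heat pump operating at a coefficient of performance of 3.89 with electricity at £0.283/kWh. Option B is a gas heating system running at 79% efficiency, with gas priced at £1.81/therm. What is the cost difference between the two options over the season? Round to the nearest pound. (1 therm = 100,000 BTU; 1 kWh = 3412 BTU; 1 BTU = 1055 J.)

£116

Heat load = 77300 MJ = 77,300,000,000 J / 1055 = 73,270,142 BTU
Gas: input = 73,270,142 / 0.79 = 92,747,015 BTU = 927.5 therm → 927.5 × £1.81 = £1,678.72
Heat pump: 73,270,142 BTU / 3412 = 21,470 kWh heat; / 3.89 = 5,520 kWh in → × £0.283 = £1,562.27
Difference = |£1,678.72 − £1,562.27| = £116.46 ≈ £116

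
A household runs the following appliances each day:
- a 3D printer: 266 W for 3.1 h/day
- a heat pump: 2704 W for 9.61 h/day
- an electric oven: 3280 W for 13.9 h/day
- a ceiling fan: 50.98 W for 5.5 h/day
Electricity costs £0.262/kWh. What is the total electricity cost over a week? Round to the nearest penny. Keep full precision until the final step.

3D printer: 266 W × 3.1 h × 7 d = 5,772 Wh = 5.772 kWh
heat pump: 2704 W × 9.61 h × 7 d = 181,898 Wh = 181.9 kWh
electric oven: 3280 W × 13.9 h × 7 d = 319,144 Wh = 319.1 kWh
ceiling fan: 50.98 W × 5.5 h × 7 d = 1,963 Wh = 1.963 kWh
Total energy = 5.772 + 181.9 + 319.1 + 1.963 = 508.8 kWh
Cost = 508.8 kWh × £0.262 = £133.30

£133.30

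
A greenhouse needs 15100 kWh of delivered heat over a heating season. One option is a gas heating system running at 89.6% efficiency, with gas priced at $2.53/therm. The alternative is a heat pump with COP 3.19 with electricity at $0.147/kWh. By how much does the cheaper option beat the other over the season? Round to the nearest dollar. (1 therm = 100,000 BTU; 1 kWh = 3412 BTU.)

Heat load = 15100 kWh × 3412 = 51,521,200 BTU
Gas: input = 51,521,200 / 0.896 = 57,501,339 BTU = 575 therm → 575 × $2.53 = $1,454.78
Heat pump: 51,521,200 BTU / 3412 = 15,100 kWh heat; / 3.19 = 4,734 kWh in → × $0.147 = $695.83
Difference = |$1,454.78 − $695.83| = $758.95 ≈ $759

$759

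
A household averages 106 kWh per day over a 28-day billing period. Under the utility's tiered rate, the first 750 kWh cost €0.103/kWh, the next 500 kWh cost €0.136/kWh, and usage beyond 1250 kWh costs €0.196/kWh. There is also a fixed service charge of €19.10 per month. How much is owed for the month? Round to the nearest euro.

Usage = 106 kWh/day × 28 days = 2968 kWh
First 750 kWh × €0.103 = €77.25
Next 500 kWh × €0.136 = €68.00
Remaining 1718 kWh × €0.196 = €336.73
Energy charge = €481.98; + service €19.10 = €501.08 ≈ €501

€501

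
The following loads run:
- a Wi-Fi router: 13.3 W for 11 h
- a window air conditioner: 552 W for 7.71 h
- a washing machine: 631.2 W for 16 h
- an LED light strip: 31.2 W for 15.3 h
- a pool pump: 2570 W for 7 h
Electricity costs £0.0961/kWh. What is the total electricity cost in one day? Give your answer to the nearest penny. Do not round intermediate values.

£3.17

Wi-Fi router: 13.3 W × 11 h = 146 Wh = 0.1463 kWh
window air conditioner: 552 W × 7.71 h = 4,256 Wh = 4.256 kWh
washing machine: 631.2 W × 16 h = 10,099 Wh = 10.1 kWh
LED light strip: 31.2 W × 15.3 h = 477 Wh = 0.4774 kWh
pool pump: 2570 W × 7 h = 17,990 Wh = 17.99 kWh
Total energy = 0.1463 + 4.256 + 10.1 + 0.4774 + 17.99 = 32.97 kWh
Cost = 32.97 kWh × £0.0961 = £3.17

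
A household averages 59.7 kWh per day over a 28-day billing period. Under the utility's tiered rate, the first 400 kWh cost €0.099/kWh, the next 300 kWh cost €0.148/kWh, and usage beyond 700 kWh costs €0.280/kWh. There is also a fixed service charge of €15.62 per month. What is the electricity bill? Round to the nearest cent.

€371.67

Usage = 59.7 kWh/day × 28 days = 1671.6 kWh
First 400 kWh × €0.099 = €39.60
Next 300 kWh × €0.148 = €44.40
Remaining 971.6 kWh × €0.280 = €272.05
Energy charge = €356.05; + service €15.62 = €371.67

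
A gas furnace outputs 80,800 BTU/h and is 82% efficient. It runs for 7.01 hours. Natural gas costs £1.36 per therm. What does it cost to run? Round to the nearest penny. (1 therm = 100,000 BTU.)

Heat delivered = 80,800 BTU/h × 7.01 h = 566,408 BTU
Gas input = 566,408 / 0.82 = 690,741 BTU
= 690,741 / 100,000 = 6.907 therm
Cost = 6.907 × £1.36/therm = £9.39

£9.39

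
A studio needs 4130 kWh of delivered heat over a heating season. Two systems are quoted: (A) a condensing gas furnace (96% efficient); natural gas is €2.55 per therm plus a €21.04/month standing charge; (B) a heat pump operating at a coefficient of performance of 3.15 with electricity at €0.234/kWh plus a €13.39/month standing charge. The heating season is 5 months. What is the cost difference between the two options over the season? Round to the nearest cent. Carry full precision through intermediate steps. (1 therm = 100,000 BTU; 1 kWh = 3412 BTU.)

Heat load = 4130 kWh × 3412 = 14,091,560 BTU
Gas: input = 14,091,560 / 0.96 = 14,678,708 BTU = 146.8 therm → 146.8 × €2.55 = €374.31; + 5 × €21.04 standing = €479.51
Heat pump: 14,091,560 BTU / 3412 = 4,130 kWh heat; / 3.15 = 1,311 kWh in → × €0.234 = €306.80; + 5 × €13.39 standing = €373.75
Difference = |€479.51 − €373.75| = €105.76

€105.76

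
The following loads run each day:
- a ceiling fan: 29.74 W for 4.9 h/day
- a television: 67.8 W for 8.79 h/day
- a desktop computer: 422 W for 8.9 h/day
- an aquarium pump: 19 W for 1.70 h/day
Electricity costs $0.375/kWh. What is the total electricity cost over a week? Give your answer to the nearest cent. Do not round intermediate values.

ceiling fan: 29.74 W × 4.9 h × 7 d = 1,020 Wh = 1.02 kWh
television: 67.8 W × 8.79 h × 7 d = 4,172 Wh = 4.172 kWh
desktop computer: 422 W × 8.9 h × 7 d = 26,291 Wh = 26.29 kWh
aquarium pump: 19 W × 1.70 h × 7 d = 226 Wh = 0.2261 kWh
Total energy = 1.02 + 4.172 + 26.29 + 0.2261 = 31.71 kWh
Cost = 31.71 kWh × $0.375 = $11.89

$11.89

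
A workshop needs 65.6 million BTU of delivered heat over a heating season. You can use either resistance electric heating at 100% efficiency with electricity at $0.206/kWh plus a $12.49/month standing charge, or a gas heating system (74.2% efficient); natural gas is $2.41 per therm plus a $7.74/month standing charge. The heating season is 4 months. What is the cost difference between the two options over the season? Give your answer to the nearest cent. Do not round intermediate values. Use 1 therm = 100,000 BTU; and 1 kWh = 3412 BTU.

Heat load = 65.6 × 10⁶ BTU = 65,600,000 BTU
Gas: input = 65,600,000 / 0.742 = 88,409,704 BTU = 884.1 therm → 884.1 × $2.41 = $2,130.67; + 4 × $7.74 standing = $2,161.63
Electric: 65,600,000 BTU / 3412 = 19,230 kWh → × $0.206 = $3,960.61; + 4 × $12.49 standing = $4,010.57
Difference = |$2,161.63 − $4,010.57| = $1,848.94

$1848.94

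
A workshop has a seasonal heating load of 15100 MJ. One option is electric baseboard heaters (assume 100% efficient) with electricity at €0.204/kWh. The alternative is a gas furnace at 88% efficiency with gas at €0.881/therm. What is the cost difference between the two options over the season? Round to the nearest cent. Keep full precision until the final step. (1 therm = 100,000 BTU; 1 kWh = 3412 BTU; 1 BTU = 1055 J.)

€712.46

Heat load = 15100 MJ = 15,100,000,000 J / 1055 = 14,312,796 BTU
Gas: input = 14,312,796 / 0.88 = 16,264,541 BTU = 162.6 therm → 162.6 × €0.881 = €143.29
Electric: 14,312,796 BTU / 3412 = 4,195 kWh → × €0.204 = €855.75
Difference = |€143.29 − €855.75| = €712.46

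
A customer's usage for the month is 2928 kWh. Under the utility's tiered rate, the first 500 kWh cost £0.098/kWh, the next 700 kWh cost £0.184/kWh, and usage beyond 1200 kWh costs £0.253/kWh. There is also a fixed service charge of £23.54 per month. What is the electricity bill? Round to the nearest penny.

£638.52

First 500 kWh × £0.098 = £49.00
Next 700 kWh × £0.184 = £128.80
Remaining 1728 kWh × £0.253 = £437.18
Energy charge = £614.98; + service £23.54 = £638.52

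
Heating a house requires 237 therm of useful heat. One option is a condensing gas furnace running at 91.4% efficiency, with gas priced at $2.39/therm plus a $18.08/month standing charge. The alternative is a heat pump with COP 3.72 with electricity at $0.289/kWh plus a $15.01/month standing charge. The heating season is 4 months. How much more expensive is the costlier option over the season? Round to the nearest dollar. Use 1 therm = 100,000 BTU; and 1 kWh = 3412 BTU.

$92

Heat load = 237 therm × 100,000 = 23,700,000 BTU
Gas: input = 23,700,000 / 0.914 = 25,929,978 BTU = 259.3 therm → 259.3 × $2.39 = $619.73; + 4 × $18.08 standing = $692.05
Heat pump: 23,700,000 BTU / 3412 = 6,946 kWh heat; / 3.72 = 1,867 kWh in → × $0.289 = $539.63; + 4 × $15.01 standing = $599.67
Difference = |$692.05 − $599.67| = $92.38 ≈ $92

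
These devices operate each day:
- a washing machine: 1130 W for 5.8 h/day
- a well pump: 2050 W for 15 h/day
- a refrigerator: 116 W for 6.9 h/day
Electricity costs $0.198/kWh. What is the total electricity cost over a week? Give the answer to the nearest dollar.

$53

washing machine: 1130 W × 5.8 h × 7 d = 45,878 Wh = 45.88 kWh
well pump: 2050 W × 15 h × 7 d = 215,250 Wh = 215.2 kWh
refrigerator: 116 W × 6.9 h × 7 d = 5,603 Wh = 5.603 kWh
Total energy = 45.88 + 215.2 + 5.603 = 266.7 kWh
Cost = 266.7 kWh × $0.198 = $52.81 ≈ $53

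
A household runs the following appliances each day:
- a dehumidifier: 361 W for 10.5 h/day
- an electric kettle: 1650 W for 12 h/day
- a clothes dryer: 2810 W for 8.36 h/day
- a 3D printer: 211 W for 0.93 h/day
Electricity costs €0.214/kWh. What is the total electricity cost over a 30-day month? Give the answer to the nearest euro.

dehumidifier: 361 W × 10.5 h × 30 d = 113,715 Wh = 113.7 kWh
electric kettle: 1650 W × 12 h × 30 d = 594,000 Wh = 594 kWh
clothes dryer: 2810 W × 8.36 h × 30 d = 704,748 Wh = 704.7 kWh
3D printer: 211 W × 0.93 h × 30 d = 5,887 Wh = 5.887 kWh
Total energy = 113.7 + 594 + 704.7 + 5.887 = 1,418 kWh
Cost = 1,418 kWh × €0.214 = €303.53 ≈ €304

€304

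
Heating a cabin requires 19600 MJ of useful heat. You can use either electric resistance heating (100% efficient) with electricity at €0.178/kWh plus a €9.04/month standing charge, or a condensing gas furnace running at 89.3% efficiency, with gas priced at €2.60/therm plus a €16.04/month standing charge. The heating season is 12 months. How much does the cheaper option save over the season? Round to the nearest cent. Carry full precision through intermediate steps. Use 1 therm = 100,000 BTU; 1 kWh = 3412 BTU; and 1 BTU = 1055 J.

Heat load = 19600 MJ = 19,600,000,000 J / 1055 = 18,578,199 BTU
Gas: input = 18,578,199 / 0.893 = 20,804,254 BTU = 208 therm → 208 × €2.60 = €540.91; + 12 × €16.04 standing = €733.39
Electric: 18,578,199 BTU / 3412 = 5,445 kWh → × €0.178 = €969.20; + 12 × €9.04 standing = €1,077.68
Difference = |€733.39 − €1,077.68| = €344.29

€344.29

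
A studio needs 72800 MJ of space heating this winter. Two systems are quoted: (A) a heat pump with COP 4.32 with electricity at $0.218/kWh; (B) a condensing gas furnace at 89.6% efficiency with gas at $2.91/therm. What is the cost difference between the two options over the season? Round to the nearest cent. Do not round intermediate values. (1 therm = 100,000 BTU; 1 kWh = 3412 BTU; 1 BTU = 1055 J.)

Heat load = 72800 MJ = 72,800,000,000 J / 1055 = 69,004,739 BTU
Gas: input = 69,004,739 / 0.896 = 77,014,218 BTU = 770.1 therm → 770.1 × $2.91 = $2,241.11
Heat pump: 69,004,739 BTU / 3412 = 20,220 kWh heat; / 4.32 = 4,682 kWh in → × $0.218 = $1,020.57
Difference = |$2,241.11 − $1,020.57| = $1,220.54

$1220.54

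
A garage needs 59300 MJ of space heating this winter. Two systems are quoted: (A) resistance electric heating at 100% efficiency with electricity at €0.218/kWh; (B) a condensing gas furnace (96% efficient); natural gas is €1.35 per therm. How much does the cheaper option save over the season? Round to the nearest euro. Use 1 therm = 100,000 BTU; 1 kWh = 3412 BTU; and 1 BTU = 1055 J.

Heat load = 59300 MJ = 59,300,000,000 J / 1055 = 56,208,531 BTU
Gas: input = 56,208,531 / 0.96 = 58,550,553 BTU = 585.5 therm → 585.5 × €1.35 = €790.43
Electric: 56,208,531 BTU / 3412 = 16,470 kWh → × €0.218 = €3,591.28
Difference = |€790.43 − €3,591.28| = €2,800.85 ≈ €2801

€2801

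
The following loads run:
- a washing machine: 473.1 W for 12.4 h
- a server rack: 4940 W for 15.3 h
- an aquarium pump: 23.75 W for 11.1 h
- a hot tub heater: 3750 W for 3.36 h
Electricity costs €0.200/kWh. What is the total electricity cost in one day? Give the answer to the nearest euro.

€19

washing machine: 473.1 W × 12.4 h = 5,866 Wh = 5.866 kWh
server rack: 4940 W × 15.3 h = 75,582 Wh = 75.58 kWh
aquarium pump: 23.75 W × 11.1 h = 264 Wh = 0.2636 kWh
hot tub heater: 3750 W × 3.36 h = 12,600 Wh = 12.6 kWh
Total energy = 5.866 + 75.58 + 0.2636 + 12.6 = 94.31 kWh
Cost = 94.31 kWh × €0.200 = €18.86 ≈ €19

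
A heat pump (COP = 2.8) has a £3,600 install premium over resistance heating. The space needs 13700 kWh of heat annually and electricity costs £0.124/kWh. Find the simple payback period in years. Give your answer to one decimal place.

3.3 years

Resistance: 13700 kWh × £0.124 = £1,698.80/yr
Heat pump: 13700 / 2.8 = 4893 kWh in → × £0.124 = £606.71/yr
Annual savings = £1,092.09
Payback = £3,600 / £1,092.09 = 3.3 years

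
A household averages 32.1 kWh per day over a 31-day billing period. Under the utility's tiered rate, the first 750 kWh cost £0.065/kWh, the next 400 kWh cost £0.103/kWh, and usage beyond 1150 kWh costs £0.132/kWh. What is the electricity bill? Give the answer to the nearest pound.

Usage = 32.1 kWh/day × 31 days = 995.1 kWh
First 750 kWh × £0.065 = £48.75
Next 245.1 kWh × £0.103 = £25.25
Remaining tier: 0 kWh (not reached)
Total = £74.00

£74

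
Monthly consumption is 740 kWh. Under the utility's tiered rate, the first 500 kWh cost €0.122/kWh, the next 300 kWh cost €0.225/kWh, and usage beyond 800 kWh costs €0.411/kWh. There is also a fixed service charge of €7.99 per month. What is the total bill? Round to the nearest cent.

€122.99

First 500 kWh × €0.122 = €61.00
Next 240 kWh × €0.225 = €54.00
Remaining tier: 0 kWh (not reached)
Energy charge = €115.00; + service €7.99 = €122.99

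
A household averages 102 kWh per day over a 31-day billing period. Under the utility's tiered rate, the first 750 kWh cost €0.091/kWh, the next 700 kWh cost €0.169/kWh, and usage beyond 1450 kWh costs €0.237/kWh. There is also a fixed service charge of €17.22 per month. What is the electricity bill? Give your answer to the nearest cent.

Usage = 102 kWh/day × 31 days = 3162 kWh
First 750 kWh × €0.091 = €68.25
Next 700 kWh × €0.169 = €118.30
Remaining 1712 kWh × €0.237 = €405.74
Energy charge = €592.29; + service €17.22 = €609.51

€609.51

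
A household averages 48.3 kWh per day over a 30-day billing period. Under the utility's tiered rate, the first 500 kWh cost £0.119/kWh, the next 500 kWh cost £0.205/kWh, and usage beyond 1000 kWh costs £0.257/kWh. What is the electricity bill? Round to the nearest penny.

Usage = 48.3 kWh/day × 30 days = 1449 kWh
First 500 kWh × £0.119 = £59.50
Next 500 kWh × £0.205 = £102.50
Remaining 449 kWh × £0.257 = £115.39
Total = £277.39

£277.39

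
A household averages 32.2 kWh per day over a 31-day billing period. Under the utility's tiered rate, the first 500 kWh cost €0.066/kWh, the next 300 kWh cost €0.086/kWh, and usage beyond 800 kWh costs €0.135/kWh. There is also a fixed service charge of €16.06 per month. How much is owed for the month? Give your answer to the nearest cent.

€101.62

Usage = 32.2 kWh/day × 31 days = 998.2 kWh
First 500 kWh × €0.066 = €33.00
Next 300 kWh × €0.086 = €25.80
Remaining 198.2 kWh × €0.135 = €26.76
Energy charge = €85.56; + service €16.06 = €101.62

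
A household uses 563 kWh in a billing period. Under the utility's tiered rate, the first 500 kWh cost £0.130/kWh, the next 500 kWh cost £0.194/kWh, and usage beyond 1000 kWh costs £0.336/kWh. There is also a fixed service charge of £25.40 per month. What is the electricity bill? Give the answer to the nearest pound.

£103

First 500 kWh × £0.130 = £65.00
Next 63 kWh × £0.194 = £12.22
Remaining tier: 0 kWh (not reached)
Energy charge = £77.22; + service £25.40 = £102.62 ≈ £103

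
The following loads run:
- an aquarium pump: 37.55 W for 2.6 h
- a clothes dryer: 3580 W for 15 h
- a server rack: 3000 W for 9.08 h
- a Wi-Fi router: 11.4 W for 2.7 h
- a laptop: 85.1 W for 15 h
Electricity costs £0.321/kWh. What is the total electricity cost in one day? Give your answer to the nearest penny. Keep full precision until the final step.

aquarium pump: 37.55 W × 2.6 h = 98 Wh = 0.09763 kWh
clothes dryer: 3580 W × 15 h = 53,700 Wh = 53.7 kWh
server rack: 3000 W × 9.08 h = 27,240 Wh = 27.24 kWh
Wi-Fi router: 11.4 W × 2.7 h = 31 Wh = 0.03078 kWh
laptop: 85.1 W × 15 h = 1,276 Wh = 1.276 kWh
Total energy = 0.09763 + 53.7 + 27.24 + 0.03078 + 1.276 = 82.34 kWh
Cost = 82.34 kWh × £0.321 = £26.43

£26.43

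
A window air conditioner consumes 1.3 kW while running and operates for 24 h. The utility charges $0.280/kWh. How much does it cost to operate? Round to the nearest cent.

Energy = 1300 W × 24 h = 31,200 Wh = 31.2 kWh
Cost = 31.2 kWh × $0.280/kWh = $8.74

$8.74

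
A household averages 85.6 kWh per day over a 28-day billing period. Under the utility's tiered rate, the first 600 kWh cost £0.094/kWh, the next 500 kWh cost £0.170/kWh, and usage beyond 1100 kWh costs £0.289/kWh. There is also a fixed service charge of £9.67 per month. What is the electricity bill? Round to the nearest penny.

Usage = 85.6 kWh/day × 28 days = 2396.8 kWh
First 600 kWh × £0.094 = £56.40
Next 500 kWh × £0.170 = £85.00
Remaining 1296.8 kWh × £0.289 = £374.78
Energy charge = £516.18; + service £9.67 = £525.85

£525.85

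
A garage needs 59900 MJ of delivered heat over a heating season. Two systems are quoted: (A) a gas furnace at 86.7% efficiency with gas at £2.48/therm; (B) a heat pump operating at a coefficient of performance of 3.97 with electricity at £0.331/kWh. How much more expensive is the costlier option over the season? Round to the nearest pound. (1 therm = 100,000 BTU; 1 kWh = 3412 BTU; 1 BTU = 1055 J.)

Heat load = 59900 MJ = 59,900,000,000 J / 1055 = 56,777,251 BTU
Gas: input = 56,777,251 / 0.867 = 65,487,026 BTU = 654.9 therm → 654.9 × £2.48 = £1,624.08
Heat pump: 56,777,251 BTU / 3412 = 16,640 kWh heat; / 3.97 = 4,192 kWh in → × £0.331 = £1,387.40
Difference = |£1,624.08 − £1,387.40| = £236.67 ≈ £237

£237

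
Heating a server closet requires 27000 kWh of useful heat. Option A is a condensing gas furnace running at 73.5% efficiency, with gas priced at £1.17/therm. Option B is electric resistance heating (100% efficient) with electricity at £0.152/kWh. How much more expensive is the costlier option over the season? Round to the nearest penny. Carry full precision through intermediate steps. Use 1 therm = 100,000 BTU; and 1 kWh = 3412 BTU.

£2637.54

Heat load = 27000 kWh × 3412 = 92,124,000 BTU
Gas: input = 92,124,000 / 0.735 = 125,338,776 BTU = 1,253 therm → 1,253 × £1.17 = £1,466.46
Electric: 92,124,000 BTU / 3412 = 27,000 kWh → × £0.152 = £4,104.00
Difference = |£1,466.46 − £4,104.00| = £2,637.54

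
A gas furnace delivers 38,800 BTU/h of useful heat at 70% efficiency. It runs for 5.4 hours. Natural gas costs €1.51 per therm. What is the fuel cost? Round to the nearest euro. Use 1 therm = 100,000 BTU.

€5

Heat delivered = 38,800 BTU/h × 5.4 h = 209,520 BTU
Gas input = 209,520 / 0.70 = 299,314 BTU
= 299,314 / 100,000 = 2.993 therm
Cost = 2.993 × €1.51/therm = €4.52 ≈ €5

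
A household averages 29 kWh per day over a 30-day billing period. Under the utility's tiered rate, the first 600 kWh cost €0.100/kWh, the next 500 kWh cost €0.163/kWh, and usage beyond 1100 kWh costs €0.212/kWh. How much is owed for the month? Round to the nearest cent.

Usage = 29 kWh/day × 30 days = 870 kWh
First 600 kWh × €0.100 = €60.00
Next 270 kWh × €0.163 = €44.01
Remaining tier: 0 kWh (not reached)
Total = €104.01

€104.01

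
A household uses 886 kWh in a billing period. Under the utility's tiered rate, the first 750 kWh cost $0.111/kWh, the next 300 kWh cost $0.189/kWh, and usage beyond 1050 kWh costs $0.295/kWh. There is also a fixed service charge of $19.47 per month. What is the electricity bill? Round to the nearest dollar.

$128

First 750 kWh × $0.111 = $83.25
Next 136 kWh × $0.189 = $25.70
Remaining tier: 0 kWh (not reached)
Energy charge = $108.95; + service $19.47 = $128.42 ≈ $128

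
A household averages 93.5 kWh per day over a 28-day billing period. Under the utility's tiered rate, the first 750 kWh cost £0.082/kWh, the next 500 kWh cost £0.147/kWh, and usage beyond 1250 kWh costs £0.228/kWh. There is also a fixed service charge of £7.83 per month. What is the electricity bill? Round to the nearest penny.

£454.73

Usage = 93.5 kWh/day × 28 days = 2618 kWh
First 750 kWh × £0.082 = £61.50
Next 500 kWh × £0.147 = £73.50
Remaining 1368 kWh × £0.228 = £311.90
Energy charge = £446.90; + service £7.83 = £454.73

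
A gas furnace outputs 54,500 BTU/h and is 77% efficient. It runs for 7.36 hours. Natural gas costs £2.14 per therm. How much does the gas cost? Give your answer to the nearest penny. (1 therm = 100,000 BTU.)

£11.15

Heat delivered = 54,500 BTU/h × 7.36 h = 401,120 BTU
Gas input = 401,120 / 0.77 = 520,935 BTU
= 520,935 / 100,000 = 5.209 therm
Cost = 5.209 × £2.14/therm = £11.15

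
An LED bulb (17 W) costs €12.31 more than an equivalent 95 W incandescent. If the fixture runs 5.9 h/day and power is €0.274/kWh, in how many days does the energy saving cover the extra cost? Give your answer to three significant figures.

97.6 days

Power saved = 95 − 17 = 78 W
Daily energy saved = 78 W × 5.9 h = 460.2 Wh = 0.4602 kWh
Daily savings = 0.4602 × €0.274 = €0.1261
Payback = €12.31 / €0.1261 per day = 97.62 days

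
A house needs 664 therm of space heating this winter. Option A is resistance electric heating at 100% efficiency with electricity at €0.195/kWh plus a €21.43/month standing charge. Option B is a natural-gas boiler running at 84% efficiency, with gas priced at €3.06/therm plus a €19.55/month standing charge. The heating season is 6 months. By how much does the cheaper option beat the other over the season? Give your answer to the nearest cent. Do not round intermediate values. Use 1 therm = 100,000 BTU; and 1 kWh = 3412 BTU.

Heat load = 664 therm × 100,000 = 66,400,000 BTU
Gas: input = 66,400,000 / 0.84 = 79,047,619 BTU = 790.5 therm → 790.5 × €3.06 = €2,418.86; + 6 × €19.55 standing = €2,536.16
Electric: 66,400,000 BTU / 3412 = 19,460 kWh → × €0.195 = €3,794.84; + 6 × €21.43 standing = €3,923.42
Difference = |€2,536.16 − €3,923.42| = €1,387.26

€1387.26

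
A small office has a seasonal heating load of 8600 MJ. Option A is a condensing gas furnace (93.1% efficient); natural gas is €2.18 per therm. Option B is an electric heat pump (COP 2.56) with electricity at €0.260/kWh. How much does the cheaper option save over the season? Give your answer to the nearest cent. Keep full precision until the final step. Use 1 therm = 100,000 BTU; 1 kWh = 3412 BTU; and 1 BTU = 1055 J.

€51.77

Heat load = 8600 MJ = 8,600,000,000 J / 1055 = 8,151,659 BTU
Gas: input = 8,151,659 / 0.931 = 8,755,810 BTU = 87.56 therm → 87.56 × €2.18 = €190.88
Heat pump: 8,151,659 BTU / 3412 = 2,389 kWh heat; / 2.56 = 933.2 kWh in → × €0.260 = €242.64
Difference = |€190.88 − €242.64| = €51.77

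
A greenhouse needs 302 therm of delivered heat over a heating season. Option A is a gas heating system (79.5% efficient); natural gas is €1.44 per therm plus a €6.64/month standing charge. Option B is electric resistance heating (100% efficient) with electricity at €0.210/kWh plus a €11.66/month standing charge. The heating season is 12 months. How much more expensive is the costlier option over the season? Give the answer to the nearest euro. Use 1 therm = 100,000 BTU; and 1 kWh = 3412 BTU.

€1372

Heat load = 302 therm × 100,000 = 30,200,000 BTU
Gas: input = 30,200,000 / 0.795 = 37,987,421 BTU = 379.9 therm → 379.9 × €1.44 = €547.02; + 12 × €6.64 standing = €626.70
Electric: 30,200,000 BTU / 3412 = 8,851 kWh → × €0.210 = €1,858.73; + 12 × €11.66 standing = €1,998.65
Difference = |€626.70 − €1,998.65| = €1,371.96 ≈ €1372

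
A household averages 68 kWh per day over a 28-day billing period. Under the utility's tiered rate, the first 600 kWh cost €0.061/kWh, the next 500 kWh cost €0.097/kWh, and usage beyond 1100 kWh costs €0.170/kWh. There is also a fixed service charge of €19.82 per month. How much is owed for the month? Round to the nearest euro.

Usage = 68 kWh/day × 28 days = 1904 kWh
First 600 kWh × €0.061 = €36.60
Next 500 kWh × €0.097 = €48.50
Remaining 804 kWh × €0.170 = €136.68
Energy charge = €221.78; + service €19.82 = €241.60 ≈ €242

€242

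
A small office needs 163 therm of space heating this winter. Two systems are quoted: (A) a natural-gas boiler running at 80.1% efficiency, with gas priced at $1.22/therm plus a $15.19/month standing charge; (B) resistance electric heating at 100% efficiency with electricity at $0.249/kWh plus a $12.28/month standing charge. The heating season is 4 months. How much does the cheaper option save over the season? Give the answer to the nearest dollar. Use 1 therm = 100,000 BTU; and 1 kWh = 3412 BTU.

$930

Heat load = 163 therm × 100,000 = 16,300,000 BTU
Gas: input = 16,300,000 / 0.801 = 20,349,563 BTU = 203.5 therm → 203.5 × $1.22 = $248.26; + 4 × $15.19 standing = $309.02
Electric: 16,300,000 BTU / 3412 = 4,777 kWh → × $0.249 = $1,189.54; + 4 × $12.28 standing = $1,238.66
Difference = |$309.02 − $1,238.66| = $929.63 ≈ $930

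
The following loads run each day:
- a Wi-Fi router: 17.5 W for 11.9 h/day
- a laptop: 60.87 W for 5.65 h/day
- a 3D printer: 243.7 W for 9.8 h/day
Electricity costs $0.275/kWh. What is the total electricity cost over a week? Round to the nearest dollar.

$6

Wi-Fi router: 17.5 W × 11.9 h × 7 d = 1,458 Wh = 1.458 kWh
laptop: 60.87 W × 5.65 h × 7 d = 2,407 Wh = 2.407 kWh
3D printer: 243.7 W × 9.8 h × 7 d = 16,718 Wh = 16.72 kWh
Total energy = 1.458 + 2.407 + 16.72 = 20.58 kWh
Cost = 20.58 kWh × $0.275 = $5.66 ≈ $6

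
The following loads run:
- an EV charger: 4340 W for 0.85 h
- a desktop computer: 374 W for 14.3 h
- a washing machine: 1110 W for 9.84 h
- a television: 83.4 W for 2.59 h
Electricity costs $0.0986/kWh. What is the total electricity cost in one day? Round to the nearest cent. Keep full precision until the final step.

EV charger: 4340 W × 0.85 h = 3,689 Wh = 3.689 kWh
desktop computer: 374 W × 14.3 h = 5,348 Wh = 5.348 kWh
washing machine: 1110 W × 9.84 h = 10,922 Wh = 10.92 kWh
television: 83.4 W × 2.59 h = 216 Wh = 0.216 kWh
Total energy = 3.689 + 5.348 + 10.92 + 0.216 = 20.18 kWh
Cost = 20.18 kWh × $0.0986 = $1.99

$1.99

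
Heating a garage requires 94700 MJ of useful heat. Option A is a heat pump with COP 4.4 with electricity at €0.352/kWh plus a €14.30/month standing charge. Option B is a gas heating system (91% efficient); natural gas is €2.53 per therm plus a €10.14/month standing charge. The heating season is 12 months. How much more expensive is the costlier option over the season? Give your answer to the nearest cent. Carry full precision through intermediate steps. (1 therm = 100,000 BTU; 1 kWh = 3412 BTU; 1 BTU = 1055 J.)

Heat load = 94700 MJ = 94,700,000,000 J / 1055 = 89,763,033 BTU
Gas: input = 89,763,033 / 0.91 = 98,640,696 BTU = 986.4 therm → 986.4 × €2.53 = €2,495.61; + 12 × €10.14 standing = €2,617.29
Heat pump: 89,763,033 BTU / 3412 = 26,310 kWh heat; / 4.4 = 5,979 kWh in → × €0.352 = €2,104.64; + 12 × €14.30 standing = €2,276.24
Difference = |€2,617.29 − €2,276.24| = €341.05

€341.05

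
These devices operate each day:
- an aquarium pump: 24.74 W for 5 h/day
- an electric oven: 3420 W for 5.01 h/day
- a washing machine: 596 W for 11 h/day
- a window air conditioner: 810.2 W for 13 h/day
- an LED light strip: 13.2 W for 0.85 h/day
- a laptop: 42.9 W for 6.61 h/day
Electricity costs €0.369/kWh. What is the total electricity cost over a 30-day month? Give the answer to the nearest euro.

€383

aquarium pump: 24.74 W × 5 h × 30 d = 3,711 Wh = 3.711 kWh
electric oven: 3420 W × 5.01 h × 30 d = 514,026 Wh = 514 kWh
washing machine: 596 W × 11 h × 30 d = 196,680 Wh = 196.7 kWh
window air conditioner: 810.2 W × 13 h × 30 d = 315,978 Wh = 316 kWh
LED light strip: 13.2 W × 0.85 h × 30 d = 337 Wh = 0.3366 kWh
laptop: 42.9 W × 6.61 h × 30 d = 8,507 Wh = 8.507 kWh
Total energy = 3.711 + 514 + 196.7 + 316 + 0.3366 + 8.507 = 1,039 kWh
Cost = 1,039 kWh × €0.369 = €383.48 ≈ €383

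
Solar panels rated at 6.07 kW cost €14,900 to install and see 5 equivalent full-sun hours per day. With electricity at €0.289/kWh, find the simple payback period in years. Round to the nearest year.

5 years

Daily generation = 6.07 kW × 5 h = 30.35 kWh
Annual generation = 30.35 × 365 = 11078 kWh
Annual savings = 11078 × €0.289 = €3,201.47
Payback = €14,900 / €3,201.47 = 4.65 years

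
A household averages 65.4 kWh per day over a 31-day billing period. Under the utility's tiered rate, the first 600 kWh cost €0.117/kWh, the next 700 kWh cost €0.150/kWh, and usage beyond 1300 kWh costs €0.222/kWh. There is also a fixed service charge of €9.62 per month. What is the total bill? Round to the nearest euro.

€346

Usage = 65.4 kWh/day × 31 days = 2027.4 kWh
First 600 kWh × €0.117 = €70.20
Next 700 kWh × €0.150 = €105.00
Remaining 727.4 kWh × €0.222 = €161.48
Energy charge = €336.68; + service €9.62 = €346.30 ≈ €346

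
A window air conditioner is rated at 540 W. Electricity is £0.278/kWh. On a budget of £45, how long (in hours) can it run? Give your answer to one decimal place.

Energy budget = £45 / £0.278 per kWh = 161.9 kWh = 161,871 Wh
Runtime = 161,871 Wh / 540 W = 299.8 h

299.8 h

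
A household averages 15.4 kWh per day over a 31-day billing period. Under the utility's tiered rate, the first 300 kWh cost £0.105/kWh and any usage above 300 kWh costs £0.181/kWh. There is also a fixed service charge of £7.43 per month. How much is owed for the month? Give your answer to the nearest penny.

£71.04

Usage = 15.4 kWh/day × 31 days = 477.4 kWh
First 300 kWh × £0.105 = £31.50
Remaining 177.4 kWh × £0.181 = £32.11
Energy charge = £63.61; + service £7.43 = £71.04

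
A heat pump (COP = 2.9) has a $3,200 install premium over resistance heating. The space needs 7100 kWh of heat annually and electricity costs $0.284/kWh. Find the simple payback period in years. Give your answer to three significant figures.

2.42 years

Resistance: 7100 kWh × $0.284 = $2,016.40/yr
Heat pump: 7100 / 2.9 = 2448 kWh in → × $0.284 = $695.31/yr
Annual savings = $1,321.09
Payback = $3,200 / $1,321.09 = 2.42 years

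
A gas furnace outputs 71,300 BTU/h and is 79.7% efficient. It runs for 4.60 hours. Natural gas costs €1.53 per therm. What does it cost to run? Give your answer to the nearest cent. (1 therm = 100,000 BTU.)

Heat delivered = 71,300 BTU/h × 4.60 h = 327,980 BTU
Gas input = 327,980 / 0.797 = 411,518 BTU
= 411,518 / 100,000 = 4.115 therm
Cost = 4.115 × €1.53/therm = €6.30

€6.30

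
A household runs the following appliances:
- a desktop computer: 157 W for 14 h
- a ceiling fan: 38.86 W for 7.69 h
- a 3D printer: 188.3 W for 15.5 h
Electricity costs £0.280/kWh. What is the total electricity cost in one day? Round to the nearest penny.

desktop computer: 157 W × 14 h = 2,198 Wh = 2.198 kWh
ceiling fan: 38.86 W × 7.69 h = 299 Wh = 0.2988 kWh
3D printer: 188.3 W × 15.5 h = 2,919 Wh = 2.919 kWh
Total energy = 2.198 + 0.2988 + 2.919 = 5.415 kWh
Cost = 5.415 kWh × £0.280 = £1.52

£1.52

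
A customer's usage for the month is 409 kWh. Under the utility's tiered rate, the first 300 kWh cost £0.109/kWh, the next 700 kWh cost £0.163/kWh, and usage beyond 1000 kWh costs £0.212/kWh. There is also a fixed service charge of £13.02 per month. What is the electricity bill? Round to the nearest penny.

First 300 kWh × £0.109 = £32.70
Next 109 kWh × £0.163 = £17.77
Remaining tier: 0 kWh (not reached)
Energy charge = £50.47; + service £13.02 = £63.49

£63.49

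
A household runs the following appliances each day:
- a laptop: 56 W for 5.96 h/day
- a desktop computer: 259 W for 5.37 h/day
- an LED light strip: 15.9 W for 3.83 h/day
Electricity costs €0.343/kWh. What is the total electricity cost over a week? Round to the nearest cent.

laptop: 56 W × 5.96 h × 7 d = 2,336 Wh = 2.336 kWh
desktop computer: 259 W × 5.37 h × 7 d = 9,736 Wh = 9.736 kWh
LED light strip: 15.9 W × 3.83 h × 7 d = 426 Wh = 0.4263 kWh
Total energy = 2.336 + 9.736 + 0.4263 = 12.5 kWh
Cost = 12.5 kWh × €0.343 = €4.29

€4.29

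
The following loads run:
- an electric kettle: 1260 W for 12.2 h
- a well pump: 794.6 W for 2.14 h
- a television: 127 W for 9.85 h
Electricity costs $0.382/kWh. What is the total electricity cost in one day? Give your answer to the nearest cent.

$7.00

electric kettle: 1260 W × 12.2 h = 15,372 Wh = 15.37 kWh
well pump: 794.6 W × 2.14 h = 1,700 Wh = 1.7 kWh
television: 127 W × 9.85 h = 1,251 Wh = 1.251 kWh
Total energy = 15.37 + 1.7 + 1.251 = 18.32 kWh
Cost = 18.32 kWh × $0.382 = $7.00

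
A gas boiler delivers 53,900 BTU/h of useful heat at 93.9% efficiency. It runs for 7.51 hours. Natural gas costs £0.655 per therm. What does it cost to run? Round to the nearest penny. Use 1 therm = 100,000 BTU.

£2.82

Heat delivered = 53,900 BTU/h × 7.51 h = 404,789 BTU
Gas input = 404,789 / 0.939 = 431,085 BTU
= 431,085 / 100,000 = 4.311 therm
Cost = 4.311 × £0.655/therm = £2.82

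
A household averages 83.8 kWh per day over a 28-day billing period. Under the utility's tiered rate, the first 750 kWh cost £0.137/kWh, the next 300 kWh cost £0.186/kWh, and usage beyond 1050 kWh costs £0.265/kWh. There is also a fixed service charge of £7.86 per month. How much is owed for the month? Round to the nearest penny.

Usage = 83.8 kWh/day × 28 days = 2346.4 kWh
First 750 kWh × £0.137 = £102.75
Next 300 kWh × £0.186 = £55.80
Remaining 1296.4 kWh × £0.265 = £343.55
Energy charge = £502.10; + service £7.86 = £509.96

£509.96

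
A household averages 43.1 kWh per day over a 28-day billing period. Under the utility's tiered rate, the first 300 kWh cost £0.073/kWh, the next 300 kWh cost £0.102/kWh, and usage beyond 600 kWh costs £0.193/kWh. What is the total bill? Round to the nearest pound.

£170

Usage = 43.1 kWh/day × 28 days = 1206.8 kWh
First 300 kWh × £0.073 = £21.90
Next 300 kWh × £0.102 = £30.60
Remaining 606.8 kWh × £0.193 = £117.11
Total = £169.61 ≈ £170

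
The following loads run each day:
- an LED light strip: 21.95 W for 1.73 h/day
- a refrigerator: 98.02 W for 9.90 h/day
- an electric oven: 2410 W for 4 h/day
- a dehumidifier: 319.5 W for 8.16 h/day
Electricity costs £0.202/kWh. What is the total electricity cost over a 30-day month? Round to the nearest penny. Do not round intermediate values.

£80.33

LED light strip: 21.95 W × 1.73 h × 30 d = 1,139 Wh = 1.139 kWh
refrigerator: 98.02 W × 9.90 h × 30 d = 29,112 Wh = 29.11 kWh
electric oven: 2410 W × 4 h × 30 d = 289,200 Wh = 289.2 kWh
dehumidifier: 319.5 W × 8.16 h × 30 d = 78,214 Wh = 78.21 kWh
Total energy = 1.139 + 29.11 + 289.2 + 78.21 = 397.7 kWh
Cost = 397.7 kWh × £0.202 = £80.33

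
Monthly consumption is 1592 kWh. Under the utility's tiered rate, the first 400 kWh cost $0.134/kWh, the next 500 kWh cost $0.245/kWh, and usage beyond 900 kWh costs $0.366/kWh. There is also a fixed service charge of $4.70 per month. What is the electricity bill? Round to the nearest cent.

First 400 kWh × $0.134 = $53.60
Next 500 kWh × $0.245 = $122.50
Remaining 692 kWh × $0.366 = $253.27
Energy charge = $429.37; + service $4.70 = $434.07

$434.07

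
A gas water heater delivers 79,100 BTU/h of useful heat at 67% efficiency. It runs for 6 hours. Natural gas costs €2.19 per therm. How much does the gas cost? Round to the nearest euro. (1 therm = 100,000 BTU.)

Heat delivered = 79,100 BTU/h × 6 h = 474,600 BTU
Gas input = 474,600 / 0.67 = 708,358 BTU
= 708,358 / 100,000 = 7.084 therm
Cost = 7.084 × €2.19/therm = €15.51 ≈ €16

€16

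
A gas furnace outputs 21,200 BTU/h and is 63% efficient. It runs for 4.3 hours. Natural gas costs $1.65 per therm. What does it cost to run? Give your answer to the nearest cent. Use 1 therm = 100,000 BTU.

Heat delivered = 21,200 BTU/h × 4.3 h = 91,160 BTU
Gas input = 91,160 / 0.63 = 144,698 BTU
= 144,698 / 100,000 = 1.447 therm
Cost = 1.447 × $1.65/therm = $2.39

$2.39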